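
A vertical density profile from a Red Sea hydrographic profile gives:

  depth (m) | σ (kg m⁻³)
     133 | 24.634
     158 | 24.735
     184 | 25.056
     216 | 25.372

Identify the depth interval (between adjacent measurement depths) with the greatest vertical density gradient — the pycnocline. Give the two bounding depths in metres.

158–184 m

Compute the density gradient over each adjacent pair:
  133–158 m: Δρ/Δz = 0.101/25 = 4.0 × 10⁻³ kg m⁻⁴
  158–184 m: Δρ/Δz = 0.321/26 = 0.012 kg m⁻⁴
  184–216 m: Δρ/Δz = 0.316/32 = 9.9 × 10⁻³ kg m⁻⁴
The largest gradient is in the 158–184 m interval — the pycnocline.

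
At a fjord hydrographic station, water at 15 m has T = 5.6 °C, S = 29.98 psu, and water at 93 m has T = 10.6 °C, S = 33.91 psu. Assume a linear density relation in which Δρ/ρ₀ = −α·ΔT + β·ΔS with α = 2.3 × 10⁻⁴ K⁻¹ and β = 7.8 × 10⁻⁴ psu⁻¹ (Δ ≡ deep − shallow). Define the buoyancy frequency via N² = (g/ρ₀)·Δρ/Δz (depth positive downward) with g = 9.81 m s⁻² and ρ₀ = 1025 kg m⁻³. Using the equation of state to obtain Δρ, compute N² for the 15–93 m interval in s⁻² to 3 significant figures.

ΔT = +5.0 K, ΔS = +3.93 psu (deep − shallow).
Δρ/ρ₀ = −αΔT + βΔS = -1.15 × 10⁻³ + 3.0654 × 10⁻³ = 1.9154 × 10⁻³, so Δρ ≈ 1.963 kg m⁻³.
N² = (g/ρ₀)·Δρ/Δz = g·(Δρ/ρ₀)/Δz = 9.81 × 1.9154 × 10⁻³ / 78 = 2.4090 × 10⁻⁴ s⁻² ≈ 2.41 × 10⁻⁴ s⁻².

2.41 × 10⁻⁴ s⁻²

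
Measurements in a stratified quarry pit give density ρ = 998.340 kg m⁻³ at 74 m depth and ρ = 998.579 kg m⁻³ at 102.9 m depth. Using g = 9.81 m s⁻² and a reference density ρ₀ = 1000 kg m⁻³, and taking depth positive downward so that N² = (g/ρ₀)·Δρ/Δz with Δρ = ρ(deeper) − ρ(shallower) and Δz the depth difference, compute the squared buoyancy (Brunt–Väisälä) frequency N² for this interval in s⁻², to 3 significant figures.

8.11 × 10⁻⁵ s⁻²

Δρ = 998.579 − 998.340 = 0.239 kg m⁻³ over Δz = 102.9 − 74 = 28.9 m.
N² = (9.81/1000) × (0.239/28.9) = 8.1128 × 10⁻⁵ s⁻² ≈ 8.11 × 10⁻⁵ s⁻².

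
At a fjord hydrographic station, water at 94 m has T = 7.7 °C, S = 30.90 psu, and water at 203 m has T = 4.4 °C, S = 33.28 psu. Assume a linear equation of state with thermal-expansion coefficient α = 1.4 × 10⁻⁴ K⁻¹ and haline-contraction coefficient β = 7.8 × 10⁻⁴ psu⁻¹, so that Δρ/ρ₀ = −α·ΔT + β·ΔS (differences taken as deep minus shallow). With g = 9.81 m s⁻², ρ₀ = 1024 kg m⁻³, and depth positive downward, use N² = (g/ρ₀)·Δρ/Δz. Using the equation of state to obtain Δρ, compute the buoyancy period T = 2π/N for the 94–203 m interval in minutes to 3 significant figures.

ΔT = -3.3 K, ΔS = +2.38 psu (deep − shallow).
Δρ/ρ₀ = −αΔT + βΔS = 4.62 × 10⁻⁴ + 1.8564 × 10⁻³ = 2.3184 × 10⁻³, so Δρ ≈ 2.374 kg m⁻³.
N² = (g/ρ₀)·Δρ/Δz = g·(Δρ/ρ₀)/Δz = 9.81 × 2.3184 × 10⁻³ / 109 = 2.0866 × 10⁻⁴ s⁻².
N = √(2.0866 × 10⁻⁴) = 0.014445 rad s⁻¹ → T = 2π/N = 434.97 s = 7.2495 min ≈ 7.25 min.

7.25 min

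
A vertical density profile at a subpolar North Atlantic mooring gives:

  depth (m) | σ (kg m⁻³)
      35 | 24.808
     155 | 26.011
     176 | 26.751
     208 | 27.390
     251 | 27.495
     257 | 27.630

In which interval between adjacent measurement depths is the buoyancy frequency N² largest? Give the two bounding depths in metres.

155–176 m

Compute the density gradient over each adjacent pair:
  35–155 m: Δρ/Δz = 1.203/120 = 0.010 kg m⁻⁴
  155–176 m: Δρ/Δz = 0.740/21 = 0.035 kg m⁻⁴
  176–208 m: Δρ/Δz = 0.639/32 = 0.020 kg m⁻⁴
  208–251 m: Δρ/Δz = 0.105/43 = 2.4 × 10⁻³ kg m⁻⁴
  251–257 m: Δρ/Δz = 0.135/6 = 0.023 kg m⁻⁴
The largest gradient is in the 155–176 m interval — the pycnocline.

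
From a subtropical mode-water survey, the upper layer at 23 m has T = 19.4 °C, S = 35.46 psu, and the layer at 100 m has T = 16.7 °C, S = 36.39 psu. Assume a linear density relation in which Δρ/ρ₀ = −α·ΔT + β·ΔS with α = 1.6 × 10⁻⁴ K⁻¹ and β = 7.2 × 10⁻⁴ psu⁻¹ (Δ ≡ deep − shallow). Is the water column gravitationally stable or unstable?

stable

ΔT = 16.7 − 19.4 = -2.7 K and ΔS = 36.39 − 35.46 = +0.93 psu (deep − shallow).
−αΔT = 4.32 × 10⁻⁴; βΔS = 6.696 × 10⁻⁴; sum Δρ/ρ₀ = 1.1016 × 10⁻³.
Δρ/ρ₀ > 0, so Δρ > 0: deeper water is denser → statically stable.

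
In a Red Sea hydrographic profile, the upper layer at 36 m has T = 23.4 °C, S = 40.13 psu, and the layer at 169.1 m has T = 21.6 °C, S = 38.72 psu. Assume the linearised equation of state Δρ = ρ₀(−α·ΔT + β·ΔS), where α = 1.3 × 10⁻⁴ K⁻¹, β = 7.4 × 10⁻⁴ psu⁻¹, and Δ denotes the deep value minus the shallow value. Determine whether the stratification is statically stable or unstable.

ΔT = 21.6 − 23.4 = -1.8 K and ΔS = 38.72 − 40.13 = -1.41 psu (deep − shallow).
−αΔT = 2.34 × 10⁻⁴; βΔS = -1.0434 × 10⁻³; sum Δρ/ρ₀ = -8.094 × 10⁻⁴.
Δρ/ρ₀ < 0, so Δρ < 0: deeper water is lighter → statically unstable; the column would overturn.

unstable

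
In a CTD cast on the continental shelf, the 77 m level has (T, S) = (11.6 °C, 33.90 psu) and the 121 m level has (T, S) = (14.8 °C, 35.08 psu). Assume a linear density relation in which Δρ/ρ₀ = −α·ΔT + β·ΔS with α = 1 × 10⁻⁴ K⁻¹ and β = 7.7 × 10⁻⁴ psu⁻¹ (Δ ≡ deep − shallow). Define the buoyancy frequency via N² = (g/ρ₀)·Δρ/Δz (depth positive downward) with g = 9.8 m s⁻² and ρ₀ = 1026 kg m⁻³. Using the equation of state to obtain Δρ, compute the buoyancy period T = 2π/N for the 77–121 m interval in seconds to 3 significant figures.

549 s

ΔT = +3.2 K, ΔS = +1.18 psu (deep − shallow).
Δρ/ρ₀ = −αΔT + βΔS = -3.20 × 10⁻⁴ + 9.086 × 10⁻⁴ = 5.886 × 10⁻⁴, so Δρ ≈ 0.6039 kg m⁻³.
N² = (g/ρ₀)·Δρ/Δz = g·(Δρ/ρ₀)/Δz = 9.8 × 5.886 × 10⁻⁴ / 44 = 1.3110 × 10⁻⁴ s⁻².
N = √(1.3110 × 10⁻⁴) = 0.011450 rad s⁻¹ → T = 2π/N = 548.75 s ≈ 549 s.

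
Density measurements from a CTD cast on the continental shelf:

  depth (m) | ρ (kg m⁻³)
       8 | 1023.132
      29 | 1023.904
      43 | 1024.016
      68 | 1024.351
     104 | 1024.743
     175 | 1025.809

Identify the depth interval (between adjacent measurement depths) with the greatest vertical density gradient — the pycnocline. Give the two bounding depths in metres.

Compute the density gradient over each adjacent pair:
  8–29 m: Δρ/Δz = 0.772/21 = 0.037 kg m⁻⁴
  29–43 m: Δρ/Δz = 0.112/14 = 8.0 × 10⁻³ kg m⁻⁴
  43–68 m: Δρ/Δz = 0.335/25 = 0.013 kg m⁻⁴
  68–104 m: Δρ/Δz = 0.392/36 = 0.011 kg m⁻⁴
  104–175 m: Δρ/Δz = 1.066/71 = 0.015 kg m⁻⁴
The largest gradient is in the 8–29 m interval — the pycnocline.

8–29 m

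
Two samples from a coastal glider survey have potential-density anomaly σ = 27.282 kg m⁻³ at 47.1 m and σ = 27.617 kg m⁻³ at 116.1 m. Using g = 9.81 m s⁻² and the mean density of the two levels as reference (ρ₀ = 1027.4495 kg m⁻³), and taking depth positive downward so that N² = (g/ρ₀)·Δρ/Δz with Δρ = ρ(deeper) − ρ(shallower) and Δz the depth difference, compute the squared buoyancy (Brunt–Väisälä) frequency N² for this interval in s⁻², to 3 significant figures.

Δρ = 1027.617 − 1027.282 = 0.335 kg m⁻³ over Δz = 116.1 − 47.1 = 69 m.
N² = (9.81/1027.4495) × (0.335/69) = 4.6356 × 10⁻⁵ s⁻² ≈ 4.64 × 10⁻⁵ s⁻².

4.64 × 10⁻⁵ s⁻²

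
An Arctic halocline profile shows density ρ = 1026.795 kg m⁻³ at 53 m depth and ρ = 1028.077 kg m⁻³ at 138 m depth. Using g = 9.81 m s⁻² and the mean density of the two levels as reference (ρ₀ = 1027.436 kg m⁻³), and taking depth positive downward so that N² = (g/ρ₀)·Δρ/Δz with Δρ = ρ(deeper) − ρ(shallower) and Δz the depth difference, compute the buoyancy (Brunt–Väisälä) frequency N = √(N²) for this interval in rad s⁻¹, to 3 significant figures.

Δρ = 1028.077 − 1026.795 = 1.282 kg m⁻³ over Δz = 138 − 53 = 85 m.
N² = (9.81/1027.436) × (1.282/85) = 1.4401 × 10⁻⁴ s⁻².
N = √(1.4401 × 10⁻⁴) = 0.012000 rad s⁻¹ ≈ 0.0120 rad s⁻¹.

0.0120 rad s⁻¹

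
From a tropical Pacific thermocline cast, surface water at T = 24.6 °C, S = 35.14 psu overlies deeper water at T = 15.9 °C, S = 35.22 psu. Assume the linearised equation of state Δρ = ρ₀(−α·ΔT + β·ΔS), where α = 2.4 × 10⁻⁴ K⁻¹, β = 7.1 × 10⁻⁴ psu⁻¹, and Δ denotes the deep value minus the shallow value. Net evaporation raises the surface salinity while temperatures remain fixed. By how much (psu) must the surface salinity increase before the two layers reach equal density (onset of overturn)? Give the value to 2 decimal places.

3.02 psu

Neutral buoyancy requires −α(T_deep − T_surf) + β(S_deep − S_surf′) = 0.
S_surf′ = S_deep − (α/β)·ΔT = 35.22 − (2.4 × 10⁻⁴/7.1 × 10⁻⁴)·(-8.7) = 38.1608 psu.
Increase required: 38.1608 − 35.14 = 3.0208 psu.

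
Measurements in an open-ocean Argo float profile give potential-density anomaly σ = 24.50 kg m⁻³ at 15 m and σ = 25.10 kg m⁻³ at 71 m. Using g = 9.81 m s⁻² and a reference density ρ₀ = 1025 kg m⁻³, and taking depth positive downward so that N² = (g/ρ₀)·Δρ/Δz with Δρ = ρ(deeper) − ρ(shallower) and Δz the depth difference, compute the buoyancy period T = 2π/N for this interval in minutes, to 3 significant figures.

10.3 min

Δρ = 1025.10 − 1024.50 = 0.60 kg m⁻³ over Δz = 71 − 15 = 56 m.
N² = (9.81/1025) × (0.60/56) = 1.0254 × 10⁻⁴ s⁻².
N = √(1.0254 × 10⁻⁴) = 0.010126 rad s⁻¹, so T = 2π/N = 620.50 s = 10.342 min ≈ 10.3 min.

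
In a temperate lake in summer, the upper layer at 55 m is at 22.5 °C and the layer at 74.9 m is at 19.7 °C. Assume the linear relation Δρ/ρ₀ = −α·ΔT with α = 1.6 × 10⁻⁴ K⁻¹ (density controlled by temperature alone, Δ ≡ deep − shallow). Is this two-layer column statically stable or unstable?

stable

ΔT = 19.7 − 22.5 = -2.8 K, so Δρ/ρ₀ = −αΔT = 4.48 × 10⁻⁴.
Δρ/ρ₀ > 0, so Δρ > 0: deeper water is denser → statically stable.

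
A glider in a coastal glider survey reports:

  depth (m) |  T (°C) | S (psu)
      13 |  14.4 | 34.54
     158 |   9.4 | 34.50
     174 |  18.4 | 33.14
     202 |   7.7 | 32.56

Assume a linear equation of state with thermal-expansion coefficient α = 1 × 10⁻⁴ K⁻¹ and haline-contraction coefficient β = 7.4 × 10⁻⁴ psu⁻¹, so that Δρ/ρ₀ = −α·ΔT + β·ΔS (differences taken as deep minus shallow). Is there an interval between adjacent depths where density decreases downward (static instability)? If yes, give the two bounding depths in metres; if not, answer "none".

158–174 m

Evaluate Δρ/ρ₀ = −αΔT + βΔS across each adjacent pair:
  13–158 m: −αΔT+βΔS = −(1 × 10⁻⁴)(-5.0)+(7.4 × 10⁻⁴)(-0.04) = 4.7 × 10⁻⁴ → stable
  158–174 m: −αΔT+βΔS = −(1 × 10⁻⁴)(+9.0)+(7.4 × 10⁻⁴)(-1.36) = -1.9 × 10⁻³ → UNSTABLE
  174–202 m: −αΔT+βΔS = −(1 × 10⁻⁴)(-10.7)+(7.4 × 10⁻⁴)(-0.58) = 6.4 × 10⁻⁴ → stable
The 158–174 m interval has Δρ < 0: lighter water underlies denser water.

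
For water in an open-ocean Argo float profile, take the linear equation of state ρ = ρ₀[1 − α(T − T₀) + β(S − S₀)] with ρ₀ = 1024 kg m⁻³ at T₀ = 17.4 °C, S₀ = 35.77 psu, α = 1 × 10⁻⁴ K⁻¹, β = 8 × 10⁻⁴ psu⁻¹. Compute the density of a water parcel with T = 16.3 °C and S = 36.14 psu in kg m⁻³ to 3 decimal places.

T − T₀ = -1.1 K, S − S₀ = +0.37 psu.
Bracket = 1 − α·(-1.1) + β·(+0.37) = 1 + (4.06 × 10⁻⁴) = 1.0004060.
ρ = 1024 × 1.0004060 = 1024.416 kg m⁻³.

1024.416 kg m⁻³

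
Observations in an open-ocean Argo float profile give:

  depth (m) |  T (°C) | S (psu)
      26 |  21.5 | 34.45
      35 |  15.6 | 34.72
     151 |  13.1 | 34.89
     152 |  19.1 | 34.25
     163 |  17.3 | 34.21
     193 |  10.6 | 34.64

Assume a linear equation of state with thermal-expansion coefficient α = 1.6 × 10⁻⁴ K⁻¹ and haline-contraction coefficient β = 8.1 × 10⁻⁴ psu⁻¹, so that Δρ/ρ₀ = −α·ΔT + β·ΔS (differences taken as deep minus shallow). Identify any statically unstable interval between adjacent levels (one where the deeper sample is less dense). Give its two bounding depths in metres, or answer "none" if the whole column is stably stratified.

Evaluate Δρ/ρ₀ = −αΔT + βΔS across each adjacent pair:
  26–35 m: −αΔT+βΔS = −(1.6 × 10⁻⁴)(-5.9)+(8.1 × 10⁻⁴)(+0.27) = 1.2 × 10⁻³ → stable
  35–151 m: −αΔT+βΔS = −(1.6 × 10⁻⁴)(-2.5)+(8.1 × 10⁻⁴)(+0.17) = 5.4 × 10⁻⁴ → stable
  151–152 m: −αΔT+βΔS = −(1.6 × 10⁻⁴)(+6.0)+(8.1 × 10⁻⁴)(-0.64) = -1.5 × 10⁻³ → UNSTABLE
  152–163 m: −αΔT+βΔS = −(1.6 × 10⁻⁴)(-1.8)+(8.1 × 10⁻⁴)(-0.04) = 2.6 × 10⁻⁴ → stable
  163–193 m: −αΔT+βΔS = −(1.6 × 10⁻⁴)(-6.7)+(8.1 × 10⁻⁴)(+0.43) = 1.4 × 10⁻³ → stable
The 151–152 m interval has Δρ < 0: lighter water underlies denser water.

151–152 m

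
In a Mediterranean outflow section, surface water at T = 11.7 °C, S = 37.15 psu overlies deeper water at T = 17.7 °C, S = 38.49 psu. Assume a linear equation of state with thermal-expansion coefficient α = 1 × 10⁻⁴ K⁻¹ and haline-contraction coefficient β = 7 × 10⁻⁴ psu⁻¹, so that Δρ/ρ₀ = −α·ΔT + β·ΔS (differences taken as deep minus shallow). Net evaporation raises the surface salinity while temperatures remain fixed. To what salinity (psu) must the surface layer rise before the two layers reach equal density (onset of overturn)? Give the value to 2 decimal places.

Neutral buoyancy requires −α(T_deep − T_surf) + β(S_deep − S_surf′) = 0.
S_surf′ = S_deep − (α/β)·ΔT = 38.49 − (1 × 10⁻⁴/7 × 10⁻⁴)·(+6.0) = 37.6329 psu.
Increase required: 37.6329 − 37.15 = 0.4829 psu.

37.63 psu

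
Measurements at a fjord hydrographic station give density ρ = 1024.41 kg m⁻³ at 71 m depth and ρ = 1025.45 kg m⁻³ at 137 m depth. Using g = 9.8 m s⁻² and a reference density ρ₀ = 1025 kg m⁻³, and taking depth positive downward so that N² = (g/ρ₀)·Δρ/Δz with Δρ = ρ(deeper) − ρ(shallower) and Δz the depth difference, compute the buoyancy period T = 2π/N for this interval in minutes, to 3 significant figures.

8.53 min

Δρ = 1025.45 − 1024.41 = 1.04 kg m⁻³ over Δz = 137 − 71 = 66 m.
N² = (9.8/1025) × (1.04/66) = 1.5066 × 10⁻⁴ s⁻².
N = √(1.5066 × 10⁻⁴) = 0.012274 rad s⁻¹, so T = 2π/N = 511.91 s = 8.5318 min ≈ 8.53 min.
N² > 0, so the interval is statically stable.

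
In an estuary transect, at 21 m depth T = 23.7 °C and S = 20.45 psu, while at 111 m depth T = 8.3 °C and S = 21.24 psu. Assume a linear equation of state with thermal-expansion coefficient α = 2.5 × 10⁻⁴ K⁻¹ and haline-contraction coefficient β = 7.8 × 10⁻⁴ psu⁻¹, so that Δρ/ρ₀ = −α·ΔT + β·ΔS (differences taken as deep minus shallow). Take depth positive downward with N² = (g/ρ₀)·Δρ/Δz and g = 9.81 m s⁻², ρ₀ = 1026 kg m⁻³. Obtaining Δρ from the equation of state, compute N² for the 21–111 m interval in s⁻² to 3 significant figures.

ΔT = -15.4 K, ΔS = +0.79 psu (deep − shallow).
Δρ/ρ₀ = −αΔT + βΔS = 3.85 × 10⁻³ + 6.162 × 10⁻⁴ = 4.4662 × 10⁻³, so Δρ ≈ 4.582 kg m⁻³.
N² = (g/ρ₀)·Δρ/Δz = g·(Δρ/ρ₀)/Δz = 9.81 × 4.4662 × 10⁻³ / 90 = 4.8682 × 10⁻⁴ s⁻² ≈ 4.87 × 10⁻⁴ s⁻².

4.87 × 10⁻⁴ s⁻²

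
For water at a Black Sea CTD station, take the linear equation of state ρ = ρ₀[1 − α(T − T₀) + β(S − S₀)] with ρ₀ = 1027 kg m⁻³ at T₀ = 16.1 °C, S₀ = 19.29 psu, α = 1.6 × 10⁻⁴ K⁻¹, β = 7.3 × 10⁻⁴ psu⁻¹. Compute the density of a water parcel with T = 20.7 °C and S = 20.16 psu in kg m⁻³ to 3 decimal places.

T − T₀ = +4.6 K, S − S₀ = +0.87 psu.
Bracket = 1 − α·(+4.6) + β·(+0.87) = 1 + (-1.009 × 10⁻⁴) = 0.9998991.
ρ = 1027 × 0.9998991 = 1026.896 kg m⁻³.

1026.896 kg m⁻³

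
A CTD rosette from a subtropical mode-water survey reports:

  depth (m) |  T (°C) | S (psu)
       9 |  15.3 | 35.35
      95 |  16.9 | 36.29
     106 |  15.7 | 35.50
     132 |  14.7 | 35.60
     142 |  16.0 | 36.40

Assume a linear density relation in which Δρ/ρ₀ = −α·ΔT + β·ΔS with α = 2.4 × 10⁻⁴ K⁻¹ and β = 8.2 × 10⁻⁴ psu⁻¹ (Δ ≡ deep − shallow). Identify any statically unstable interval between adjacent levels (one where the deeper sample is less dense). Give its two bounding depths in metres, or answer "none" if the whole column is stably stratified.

95–106 m

Evaluate Δρ/ρ₀ = −αΔT + βΔS across each adjacent pair:
  9–95 m: −αΔT+βΔS = −(2.4 × 10⁻⁴)(+1.6)+(8.2 × 10⁻⁴)(+0.94) = 3.9 × 10⁻⁴ → stable
  95–106 m: −αΔT+βΔS = −(2.4 × 10⁻⁴)(-1.2)+(8.2 × 10⁻⁴)(-0.79) = -3.6 × 10⁻⁴ → UNSTABLE
  106–132 m: −αΔT+βΔS = −(2.4 × 10⁻⁴)(-1.0)+(8.2 × 10⁻⁴)(+0.10) = 3.2 × 10⁻⁴ → stable
  132–142 m: −αΔT+βΔS = −(2.4 × 10⁻⁴)(+1.3)+(8.2 × 10⁻⁴)(+0.80) = 3.4 × 10⁻⁴ → stable
The 95–106 m interval has Δρ < 0: lighter water underlies denser water.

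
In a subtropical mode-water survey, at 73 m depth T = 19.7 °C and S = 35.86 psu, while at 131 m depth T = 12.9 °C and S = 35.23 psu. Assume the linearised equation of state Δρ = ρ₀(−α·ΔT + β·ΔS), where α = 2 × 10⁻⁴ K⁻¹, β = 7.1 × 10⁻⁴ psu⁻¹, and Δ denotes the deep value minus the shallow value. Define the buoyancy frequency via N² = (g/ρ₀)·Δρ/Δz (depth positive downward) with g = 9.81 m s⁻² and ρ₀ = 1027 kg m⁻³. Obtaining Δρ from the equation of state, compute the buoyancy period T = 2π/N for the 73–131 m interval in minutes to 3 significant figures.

8.43 min

ΔT = -6.8 K, ΔS = -0.63 psu (deep − shallow).
Δρ/ρ₀ = −αΔT + βΔS = 1.36 × 10⁻³ − 4.473 × 10⁻⁴ = 9.127 × 10⁻⁴, so Δρ ≈ 0.9373 kg m⁻³.
N² = (g/ρ₀)·Δρ/Δz = g·(Δρ/ρ₀)/Δz = 9.81 × 9.127 × 10⁻⁴ / 58 = 1.5437 × 10⁻⁴ s⁻².
N = √(1.5437 × 10⁻⁴) = 0.012425 rad s⁻¹ → T = 2π/N = 505.69 s = 8.4282 min ≈ 8.43 min.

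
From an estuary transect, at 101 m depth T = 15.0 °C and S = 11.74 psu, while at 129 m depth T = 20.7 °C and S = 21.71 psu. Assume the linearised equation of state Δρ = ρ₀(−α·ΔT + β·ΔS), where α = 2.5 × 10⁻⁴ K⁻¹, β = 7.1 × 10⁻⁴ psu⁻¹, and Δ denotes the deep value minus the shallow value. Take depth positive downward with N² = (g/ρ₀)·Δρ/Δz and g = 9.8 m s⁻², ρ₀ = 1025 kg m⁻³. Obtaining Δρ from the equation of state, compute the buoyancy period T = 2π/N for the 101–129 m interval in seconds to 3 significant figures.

141 s

ΔT = +5.7 K, ΔS = +9.97 psu (deep − shallow).
Δρ/ρ₀ = −αΔT + βΔS = -1.425 × 10⁻³ + 7.0787 × 10⁻³ = 5.6537 × 10⁻³, so Δρ ≈ 5.795 kg m⁻³.
N² = (g/ρ₀)·Δρ/Δz = g·(Δρ/ρ₀)/Δz = 9.8 × 5.6537 × 10⁻³ / 28 = 1.9788 × 10⁻³ s⁻².
N = √(1.9788 × 10⁻³) = 0.044484 rad s⁻¹ → T = 2π/N = 141.25 s ≈ 141 s.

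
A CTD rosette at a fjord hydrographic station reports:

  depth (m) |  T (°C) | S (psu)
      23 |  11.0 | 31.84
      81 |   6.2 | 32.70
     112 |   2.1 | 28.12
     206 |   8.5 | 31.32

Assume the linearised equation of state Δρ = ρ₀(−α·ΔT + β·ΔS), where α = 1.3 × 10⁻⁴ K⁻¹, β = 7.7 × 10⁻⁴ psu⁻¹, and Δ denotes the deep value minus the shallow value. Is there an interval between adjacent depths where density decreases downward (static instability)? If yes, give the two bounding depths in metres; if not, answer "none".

Evaluate Δρ/ρ₀ = −αΔT + βΔS across each adjacent pair:
  23–81 m: −αΔT+βΔS = −(1.3 × 10⁻⁴)(-4.8)+(7.7 × 10⁻⁴)(+0.86) = 1.3 × 10⁻³ → stable
  81–112 m: −αΔT+βΔS = −(1.3 × 10⁻⁴)(-4.1)+(7.7 × 10⁻⁴)(-4.58) = -3.0 × 10⁻³ → UNSTABLE
  112–206 m: −αΔT+βΔS = −(1.3 × 10⁻⁴)(+6.4)+(7.7 × 10⁻⁴)(+3.20) = 1.6 × 10⁻³ → stable
The 81–112 m interval has Δρ < 0: lighter water underlies denser water.

81–112 m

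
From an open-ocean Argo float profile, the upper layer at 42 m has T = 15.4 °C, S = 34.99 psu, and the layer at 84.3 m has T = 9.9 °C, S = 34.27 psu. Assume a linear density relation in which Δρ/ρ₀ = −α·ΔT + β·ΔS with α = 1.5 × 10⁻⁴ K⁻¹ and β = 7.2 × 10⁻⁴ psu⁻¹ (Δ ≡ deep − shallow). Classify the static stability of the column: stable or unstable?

stable

ΔT = 9.9 − 15.4 = -5.5 K and ΔS = 34.27 − 34.99 = -0.72 psu (deep − shallow).
−αΔT = 8.25 × 10⁻⁴; βΔS = -5.184 × 10⁻⁴; sum Δρ/ρ₀ = 3.066 × 10⁻⁴.
Δρ/ρ₀ > 0, so Δρ > 0: deeper water is denser → statically stable.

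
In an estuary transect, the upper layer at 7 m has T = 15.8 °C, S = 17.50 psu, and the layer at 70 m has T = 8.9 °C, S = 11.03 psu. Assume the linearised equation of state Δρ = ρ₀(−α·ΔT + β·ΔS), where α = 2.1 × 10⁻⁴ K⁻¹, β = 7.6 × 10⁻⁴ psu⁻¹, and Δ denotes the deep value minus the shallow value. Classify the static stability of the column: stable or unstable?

ΔT = 8.9 − 15.8 = -6.9 K and ΔS = 11.03 − 17.50 = -6.47 psu (deep − shallow).
−αΔT = 1.449 × 10⁻³; βΔS = -4.9172 × 10⁻³; sum Δρ/ρ₀ = -3.4682 × 10⁻³.
Δρ/ρ₀ < 0, so Δρ < 0: deeper water is lighter → statically unstable; the column would overturn.

unstable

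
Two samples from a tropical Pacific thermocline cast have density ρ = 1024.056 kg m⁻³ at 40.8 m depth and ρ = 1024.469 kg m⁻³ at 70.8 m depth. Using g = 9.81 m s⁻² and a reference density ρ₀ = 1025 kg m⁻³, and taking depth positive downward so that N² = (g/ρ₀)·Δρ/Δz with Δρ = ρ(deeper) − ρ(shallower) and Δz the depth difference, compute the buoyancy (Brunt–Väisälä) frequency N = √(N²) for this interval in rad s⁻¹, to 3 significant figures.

Δρ = 1024.469 − 1024.056 = 0.413 kg m⁻³ over Δz = 70.8 − 40.8 = 30 m.
N² = (9.81/1025) × (0.413/30) = 1.3176 × 10⁻⁴ s⁻².
N = √(1.3176 × 10⁻⁴) = 0.011479 rad s⁻¹ ≈ 0.0115 rad s⁻¹.

0.0115 rad s⁻¹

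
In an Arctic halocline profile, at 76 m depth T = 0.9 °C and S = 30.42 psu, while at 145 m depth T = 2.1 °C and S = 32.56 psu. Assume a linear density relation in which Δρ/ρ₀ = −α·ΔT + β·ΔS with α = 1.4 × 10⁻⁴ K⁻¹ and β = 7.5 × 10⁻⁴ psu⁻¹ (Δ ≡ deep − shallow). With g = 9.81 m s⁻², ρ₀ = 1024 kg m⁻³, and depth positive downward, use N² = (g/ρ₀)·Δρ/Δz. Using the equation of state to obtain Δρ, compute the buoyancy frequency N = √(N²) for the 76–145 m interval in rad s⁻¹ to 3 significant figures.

0.0143 rad s⁻¹

ΔT = +1.2 K, ΔS = +2.14 psu (deep − shallow).
Δρ/ρ₀ = −αΔT + βΔS = -1.68 × 10⁻⁴ + 1.605 × 10⁻³ = 1.437 × 10⁻³, so Δρ ≈ 1.471 kg m⁻³.
N² = (g/ρ₀)·Δρ/Δz = g·(Δρ/ρ₀)/Δz = 9.81 × 1.437 × 10⁻³ / 69 = 2.0430 × 10⁻⁴ s⁻².
N = √(2.0430 × 10⁻⁴) = 0.014293 rad s⁻¹ ≈ 0.0143 rad s⁻¹.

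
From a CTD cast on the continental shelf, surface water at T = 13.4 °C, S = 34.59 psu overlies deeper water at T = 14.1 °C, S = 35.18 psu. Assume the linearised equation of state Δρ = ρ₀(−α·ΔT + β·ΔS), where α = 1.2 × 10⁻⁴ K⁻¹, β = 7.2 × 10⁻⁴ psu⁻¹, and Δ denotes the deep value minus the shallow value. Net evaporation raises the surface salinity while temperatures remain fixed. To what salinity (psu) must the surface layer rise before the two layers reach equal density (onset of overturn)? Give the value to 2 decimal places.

Neutral buoyancy requires −α(T_deep − T_surf) + β(S_deep − S_surf′) = 0.
S_surf′ = S_deep − (α/β)·ΔT = 35.18 − (1.2 × 10⁻⁴/7.2 × 10⁻⁴)·(+0.7) = 35.0633 psu.
Increase required: 35.0633 − 34.59 = 0.4733 psu.

35.06 psu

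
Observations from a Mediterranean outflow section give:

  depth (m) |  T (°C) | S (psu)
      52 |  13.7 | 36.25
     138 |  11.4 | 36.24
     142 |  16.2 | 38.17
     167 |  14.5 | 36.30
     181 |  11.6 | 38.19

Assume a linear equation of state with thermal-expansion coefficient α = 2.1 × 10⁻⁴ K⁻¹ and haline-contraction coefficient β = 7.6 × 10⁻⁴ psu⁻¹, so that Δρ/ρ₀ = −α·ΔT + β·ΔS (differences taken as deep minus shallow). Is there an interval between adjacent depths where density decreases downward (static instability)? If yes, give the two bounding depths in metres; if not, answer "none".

142–167 m

Evaluate Δρ/ρ₀ = −αΔT + βΔS across each adjacent pair:
  52–138 m: −αΔT+βΔS = −(2.1 × 10⁻⁴)(-2.3)+(7.6 × 10⁻⁴)(-0.01) = 4.8 × 10⁻⁴ → stable
  138–142 m: −αΔT+βΔS = −(2.1 × 10⁻⁴)(+4.8)+(7.6 × 10⁻⁴)(+1.93) = 4.6 × 10⁻⁴ → stable
  142–167 m: −αΔT+βΔS = −(2.1 × 10⁻⁴)(-1.7)+(7.6 × 10⁻⁴)(-1.87) = -1.1 × 10⁻³ → UNSTABLE
  167–181 m: −αΔT+βΔS = −(2.1 × 10⁻⁴)(-2.9)+(7.6 × 10⁻⁴)(+1.89) = 2.0 × 10⁻³ → stable
The 142–167 m interval has Δρ < 0: lighter water underlies denser water.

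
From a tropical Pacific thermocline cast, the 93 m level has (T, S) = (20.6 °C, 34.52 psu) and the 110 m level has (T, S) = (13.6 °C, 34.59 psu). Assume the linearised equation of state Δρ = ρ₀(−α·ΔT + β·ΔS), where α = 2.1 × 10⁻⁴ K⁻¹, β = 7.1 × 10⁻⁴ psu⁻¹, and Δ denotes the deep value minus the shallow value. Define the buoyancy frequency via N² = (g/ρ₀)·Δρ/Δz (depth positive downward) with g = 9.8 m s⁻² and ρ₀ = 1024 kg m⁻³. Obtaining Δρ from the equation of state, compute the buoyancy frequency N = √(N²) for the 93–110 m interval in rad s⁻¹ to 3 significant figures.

ΔT = -7.0 K, ΔS = +0.07 psu (deep − shallow).
Δρ/ρ₀ = −αΔT + βΔS = 1.47 × 10⁻³ + 4.97 × 10⁻⁵ = 1.5197 × 10⁻³, so Δρ ≈ 1.556 kg m⁻³.
N² = (g/ρ₀)·Δρ/Δz = g·(Δρ/ρ₀)/Δz = 9.8 × 1.5197 × 10⁻³ / 17 = 8.7606 × 10⁻⁴ s⁻².
N = √(8.7606 × 10⁻⁴) = 0.029598 rad s⁻¹ ≈ 0.0296 rad s⁻¹.

0.0296 rad s⁻¹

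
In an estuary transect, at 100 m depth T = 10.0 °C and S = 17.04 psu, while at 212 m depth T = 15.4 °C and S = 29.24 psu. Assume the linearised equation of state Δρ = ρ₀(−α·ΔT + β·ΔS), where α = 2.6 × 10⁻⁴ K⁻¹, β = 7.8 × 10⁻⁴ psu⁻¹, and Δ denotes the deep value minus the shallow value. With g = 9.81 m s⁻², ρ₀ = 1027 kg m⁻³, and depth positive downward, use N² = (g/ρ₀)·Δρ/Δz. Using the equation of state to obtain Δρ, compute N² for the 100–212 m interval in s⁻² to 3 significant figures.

7.11 × 10⁻⁴ s⁻²

ΔT = +5.4 K, ΔS = +12.20 psu (deep − shallow).
Δρ/ρ₀ = −αΔT + βΔS = -1.404 × 10⁻³ + 9.516 × 10⁻³ = 8.112 × 10⁻³, so Δρ ≈ 8.331 kg m⁻³.
N² = (g/ρ₀)·Δρ/Δz = g·(Δρ/ρ₀)/Δz = 9.81 × 8.112 × 10⁻³ / 112 = 7.1052 × 10⁻⁴ s⁻² ≈ 7.11 × 10⁻⁴ s⁻².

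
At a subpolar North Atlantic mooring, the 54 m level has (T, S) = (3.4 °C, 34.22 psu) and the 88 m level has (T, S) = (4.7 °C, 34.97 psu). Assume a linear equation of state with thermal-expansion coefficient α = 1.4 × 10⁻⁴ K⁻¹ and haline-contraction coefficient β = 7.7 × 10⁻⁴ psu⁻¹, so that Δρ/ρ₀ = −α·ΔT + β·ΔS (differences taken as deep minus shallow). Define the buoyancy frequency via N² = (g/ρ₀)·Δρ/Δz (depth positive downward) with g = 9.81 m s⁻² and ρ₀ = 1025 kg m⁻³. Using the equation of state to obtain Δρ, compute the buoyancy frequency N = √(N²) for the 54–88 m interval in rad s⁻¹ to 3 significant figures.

ΔT = +1.3 K, ΔS = +0.75 psu (deep − shallow).
Δρ/ρ₀ = −αΔT + βΔS = -1.82 × 10⁻⁴ + 5.775 × 10⁻⁴ = 3.955 × 10⁻⁴, so Δρ ≈ 0.4054 kg m⁻³.
N² = (g/ρ₀)·Δρ/Δz = g·(Δρ/ρ₀)/Δz = 9.81 × 3.955 × 10⁻⁴ / 34 = 1.1411 × 10⁻⁴ s⁻².
N = √(1.1411 × 10⁻⁴) = 0.010682 rad s⁻¹ ≈ 0.0107 rad s⁻¹.

0.0107 rad s⁻¹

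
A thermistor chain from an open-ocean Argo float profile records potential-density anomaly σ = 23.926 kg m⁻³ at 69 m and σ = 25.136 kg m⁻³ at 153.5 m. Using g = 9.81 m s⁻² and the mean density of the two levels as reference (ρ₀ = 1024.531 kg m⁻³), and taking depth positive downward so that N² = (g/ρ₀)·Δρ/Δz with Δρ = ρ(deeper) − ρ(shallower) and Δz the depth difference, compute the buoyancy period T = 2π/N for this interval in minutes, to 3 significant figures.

Δρ = 1025.136 − 1023.926 = 1.210 kg m⁻³ over Δz = 153.5 − 69 = 84.5 m.
N² = (9.81/1024.531) × (1.210/84.5) = 1.3711 × 10⁻⁴ s⁻².
N = √(1.3711 × 10⁻⁴) = 0.011709 rad s⁻¹, so T = 2π/N = 536.61 s = 8.9435 min ≈ 8.94 min.

8.94 min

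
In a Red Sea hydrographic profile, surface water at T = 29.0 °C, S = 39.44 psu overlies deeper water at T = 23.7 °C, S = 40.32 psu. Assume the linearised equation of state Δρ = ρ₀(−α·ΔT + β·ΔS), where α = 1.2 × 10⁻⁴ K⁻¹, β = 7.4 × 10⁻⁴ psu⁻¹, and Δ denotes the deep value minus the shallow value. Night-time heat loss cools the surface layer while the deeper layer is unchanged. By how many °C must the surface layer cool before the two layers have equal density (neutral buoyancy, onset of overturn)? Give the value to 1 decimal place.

Neutral buoyancy requires Δρ = 0, i.e. −α(T_deep − T_surf′) + β(S_deep − S_surf) = 0.
T_surf′ = T_deep − (β/α)·ΔS = 23.7 − (7.4 × 10⁻⁴/1.2 × 10⁻⁴)·(+0.88) = 18.273 °C.
Cooling required: 29.0 − (18.273) = 10.727 °C.

10.7 °C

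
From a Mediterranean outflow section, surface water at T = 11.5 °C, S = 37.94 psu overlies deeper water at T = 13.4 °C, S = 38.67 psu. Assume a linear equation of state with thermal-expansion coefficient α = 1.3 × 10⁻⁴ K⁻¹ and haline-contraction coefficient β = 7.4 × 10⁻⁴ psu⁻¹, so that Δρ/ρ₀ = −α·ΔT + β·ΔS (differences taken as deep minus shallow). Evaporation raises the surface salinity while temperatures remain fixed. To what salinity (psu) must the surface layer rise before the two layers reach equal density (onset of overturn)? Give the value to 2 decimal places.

38.34 psu

Neutral buoyancy requires −α(T_deep − T_surf) + β(S_deep − S_surf′) = 0.
S_surf′ = S_deep − (α/β)·ΔT = 38.67 − (1.3 × 10⁻⁴/7.4 × 10⁻⁴)·(+1.9) = 38.3362 psu.
Increase required: 38.3362 − 37.94 = 0.3962 psu.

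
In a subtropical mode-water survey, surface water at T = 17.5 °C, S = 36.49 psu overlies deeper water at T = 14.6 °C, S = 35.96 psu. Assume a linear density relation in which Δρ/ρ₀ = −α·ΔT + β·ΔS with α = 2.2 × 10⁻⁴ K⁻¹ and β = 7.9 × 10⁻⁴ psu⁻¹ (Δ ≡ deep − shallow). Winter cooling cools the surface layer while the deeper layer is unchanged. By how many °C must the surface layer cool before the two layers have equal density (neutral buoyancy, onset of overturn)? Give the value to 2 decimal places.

1.00 °C

Neutral buoyancy requires Δρ = 0, i.e. −α(T_deep − T_surf′) + β(S_deep − S_surf) = 0.
T_surf′ = T_deep − (β/α)·ΔS = 14.6 − (7.9 × 10⁻⁴/2.2 × 10⁻⁴)·(-0.53) = 16.5032 °C.
Cooling required: 17.5 − (16.5032) = 0.9968 °C.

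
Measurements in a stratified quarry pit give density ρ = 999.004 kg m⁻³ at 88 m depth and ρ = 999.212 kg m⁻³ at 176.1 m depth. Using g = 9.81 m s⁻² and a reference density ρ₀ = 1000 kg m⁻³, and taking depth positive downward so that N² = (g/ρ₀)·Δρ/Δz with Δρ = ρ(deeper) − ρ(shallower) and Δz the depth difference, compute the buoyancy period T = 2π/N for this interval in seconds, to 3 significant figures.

1.31 × 10³ s

Δρ = 999.212 − 999.004 = 0.208 kg m⁻³ over Δz = 176.1 − 88 = 88.1 m.
N² = (9.81/1000) × (0.208/88.1) = 2.3161 × 10⁻⁵ s⁻².
N = √(2.3161 × 10⁻⁵) = 4.8126 × 10⁻³ rad s⁻¹, so T = 2π/N = 1.3056 × 10³ s ≈ 1.31 × 10³ s.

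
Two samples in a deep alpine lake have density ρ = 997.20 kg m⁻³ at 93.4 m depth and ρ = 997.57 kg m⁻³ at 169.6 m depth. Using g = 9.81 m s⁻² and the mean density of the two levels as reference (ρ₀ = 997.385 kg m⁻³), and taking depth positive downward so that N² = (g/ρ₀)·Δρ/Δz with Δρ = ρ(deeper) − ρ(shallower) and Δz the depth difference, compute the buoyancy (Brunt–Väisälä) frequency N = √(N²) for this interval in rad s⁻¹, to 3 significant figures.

Δρ = 997.57 − 997.20 = 0.37 kg m⁻³ over Δz = 169.6 − 93.4 = 76.2 m.
N² = (9.81/997.385) × (0.37/76.2) = 4.7759 × 10⁻⁵ s⁻².
N = √(4.7759 × 10⁻⁵) = 6.9108 × 10⁻³ rad s⁻¹ ≈ 6.91 × 10⁻³ rad s⁻¹.

6.91 × 10⁻³ rad s⁻¹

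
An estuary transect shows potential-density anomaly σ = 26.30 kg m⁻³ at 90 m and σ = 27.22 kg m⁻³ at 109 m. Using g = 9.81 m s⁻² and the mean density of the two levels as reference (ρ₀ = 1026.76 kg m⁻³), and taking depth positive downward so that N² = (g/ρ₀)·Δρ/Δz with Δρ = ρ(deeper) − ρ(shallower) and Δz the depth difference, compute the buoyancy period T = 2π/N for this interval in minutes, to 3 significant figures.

Δρ = 1027.22 − 1026.30 = 0.92 kg m⁻³ over Δz = 109 − 90 = 19 m.
N² = (9.81/1026.76) × (0.92/19) = 4.6263 × 10⁻⁴ s⁻².
N = √(4.6263 × 10⁻⁴) = 0.021509 rad s⁻¹, so T = 2π/N = 292.12 s = 4.8687 min ≈ 4.87 min.

4.87 min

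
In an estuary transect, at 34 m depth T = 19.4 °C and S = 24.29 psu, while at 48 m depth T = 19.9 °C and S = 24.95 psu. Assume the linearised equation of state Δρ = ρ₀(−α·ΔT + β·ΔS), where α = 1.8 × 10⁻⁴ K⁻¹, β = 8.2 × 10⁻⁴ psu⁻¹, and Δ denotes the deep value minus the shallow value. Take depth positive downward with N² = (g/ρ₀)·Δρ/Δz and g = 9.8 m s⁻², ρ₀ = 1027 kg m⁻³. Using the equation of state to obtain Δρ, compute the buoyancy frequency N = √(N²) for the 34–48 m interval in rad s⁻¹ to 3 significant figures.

0.0178 rad s⁻¹

ΔT = +0.5 K, ΔS = +0.66 psu (deep − shallow).
Δρ/ρ₀ = −αΔT + βΔS = -9.00 × 10⁻⁵ + 5.412 × 10⁻⁴ = 4.512 × 10⁻⁴, so Δρ ≈ 0.4634 kg m⁻³.
N² = (g/ρ₀)·Δρ/Δz = g·(Δρ/ρ₀)/Δz = 9.8 × 4.512 × 10⁻⁴ / 14 = 3.1584 × 10⁻⁴ s⁻².
N = √(3.1584 × 10⁻⁴) = 0.017772 rad s⁻¹ ≈ 0.0178 rad s⁻¹.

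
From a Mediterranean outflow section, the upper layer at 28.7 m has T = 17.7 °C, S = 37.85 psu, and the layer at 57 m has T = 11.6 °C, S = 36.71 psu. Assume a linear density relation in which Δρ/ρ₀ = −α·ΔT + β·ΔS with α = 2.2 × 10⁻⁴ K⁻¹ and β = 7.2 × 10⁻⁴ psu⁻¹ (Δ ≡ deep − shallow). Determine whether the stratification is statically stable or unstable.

stable

ΔT = 11.6 − 17.7 = -6.1 K and ΔS = 36.71 − 37.85 = -1.14 psu (deep − shallow).
−αΔT = 1.342 × 10⁻³; βΔS = -8.208 × 10⁻⁴; sum Δρ/ρ₀ = 5.212 × 10⁻⁴.
Δρ/ρ₀ > 0, so Δρ > 0: deeper water is denser → statically stable.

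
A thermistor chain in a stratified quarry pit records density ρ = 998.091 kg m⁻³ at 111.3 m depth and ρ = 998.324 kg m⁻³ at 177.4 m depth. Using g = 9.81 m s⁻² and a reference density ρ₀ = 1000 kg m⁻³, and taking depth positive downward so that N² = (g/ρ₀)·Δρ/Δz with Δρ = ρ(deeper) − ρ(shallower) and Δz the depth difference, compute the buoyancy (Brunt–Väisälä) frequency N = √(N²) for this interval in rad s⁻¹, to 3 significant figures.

5.88 × 10⁻³ rad s⁻¹

Δρ = 998.324 − 998.091 = 0.233 kg m⁻³ over Δz = 177.4 − 111.3 = 66.1 m.
N² = (9.81/1000) × (0.233/66.1) = 3.4580 × 10⁻⁵ s⁻².
N = √(3.4580 × 10⁻⁵) = 5.8805 × 10⁻³ rad s⁻¹ ≈ 5.88 × 10⁻³ rad s⁻¹.
Since Δρ > 0 the layer is stably stratified.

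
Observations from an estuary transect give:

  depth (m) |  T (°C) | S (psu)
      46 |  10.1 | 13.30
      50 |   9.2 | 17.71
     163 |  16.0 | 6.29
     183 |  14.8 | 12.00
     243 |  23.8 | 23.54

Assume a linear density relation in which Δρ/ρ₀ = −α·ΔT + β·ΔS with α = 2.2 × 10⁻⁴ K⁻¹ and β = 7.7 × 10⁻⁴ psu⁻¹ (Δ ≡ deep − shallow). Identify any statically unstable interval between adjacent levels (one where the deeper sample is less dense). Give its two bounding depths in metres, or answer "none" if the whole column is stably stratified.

50–163 m

Evaluate Δρ/ρ₀ = −αΔT + βΔS across each adjacent pair:
  46–50 m: −αΔT+βΔS = −(2.2 × 10⁻⁴)(-0.9)+(7.7 × 10⁻⁴)(+4.41) = 3.6 × 10⁻³ → stable
  50–163 m: −αΔT+βΔS = −(2.2 × 10⁻⁴)(+6.8)+(7.7 × 10⁻⁴)(-11.42) = -0.010 → UNSTABLE
  163–183 m: −αΔT+βΔS = −(2.2 × 10⁻⁴)(-1.2)+(7.7 × 10⁻⁴)(+5.71) = 4.7 × 10⁻³ → stable
  183–243 m: −αΔT+βΔS = −(2.2 × 10⁻⁴)(+9.0)+(7.7 × 10⁻⁴)(+11.54) = 6.9 × 10⁻³ → stable
The 50–163 m interval has Δρ < 0: lighter water underlies denser water.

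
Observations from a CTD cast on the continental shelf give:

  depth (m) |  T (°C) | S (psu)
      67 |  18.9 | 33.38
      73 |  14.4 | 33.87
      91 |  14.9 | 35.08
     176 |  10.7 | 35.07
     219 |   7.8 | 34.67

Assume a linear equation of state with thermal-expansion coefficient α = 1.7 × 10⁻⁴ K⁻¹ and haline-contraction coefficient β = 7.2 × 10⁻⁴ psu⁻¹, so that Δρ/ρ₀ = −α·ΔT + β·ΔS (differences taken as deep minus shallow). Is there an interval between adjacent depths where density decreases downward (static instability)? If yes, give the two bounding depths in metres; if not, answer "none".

Evaluate Δρ/ρ₀ = −αΔT + βΔS across each adjacent pair:
  67–73 m: −αΔT+βΔS = −(1.7 × 10⁻⁴)(-4.5)+(7.2 × 10⁻⁴)(+0.49) = 1.1 × 10⁻³ → stable
  73–91 m: −αΔT+βΔS = −(1.7 × 10⁻⁴)(+0.5)+(7.2 × 10⁻⁴)(+1.21) = 7.9 × 10⁻⁴ → stable
  91–176 m: −αΔT+βΔS = −(1.7 × 10⁻⁴)(-4.2)+(7.2 × 10⁻⁴)(-0.01) = 7.1 × 10⁻⁴ → stable
  176–219 m: −αΔT+βΔS = −(1.7 × 10⁻⁴)(-2.9)+(7.2 × 10⁻⁴)(-0.40) = 2.1 × 10⁻⁴ → stable
Every interval has Δρ > 0: the column is stably stratified throughout.

none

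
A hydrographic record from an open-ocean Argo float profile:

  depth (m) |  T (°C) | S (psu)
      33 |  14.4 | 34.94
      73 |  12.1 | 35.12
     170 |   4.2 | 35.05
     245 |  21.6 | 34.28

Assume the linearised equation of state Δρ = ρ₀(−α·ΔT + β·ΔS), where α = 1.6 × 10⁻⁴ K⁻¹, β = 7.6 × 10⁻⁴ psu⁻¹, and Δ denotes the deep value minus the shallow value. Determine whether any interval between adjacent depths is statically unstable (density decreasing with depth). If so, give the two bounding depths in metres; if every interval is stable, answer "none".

Evaluate Δρ/ρ₀ = −αΔT + βΔS across each adjacent pair:
  33–73 m: −αΔT+βΔS = −(1.6 × 10⁻⁴)(-2.3)+(7.6 × 10⁻⁴)(+0.18) = 5.0 × 10⁻⁴ → stable
  73–170 m: −αΔT+βΔS = −(1.6 × 10⁻⁴)(-7.9)+(7.6 × 10⁻⁴)(-0.07) = 1.2 × 10⁻³ → stable
  170–245 m: −αΔT+βΔS = −(1.6 × 10⁻⁴)(+17.4)+(7.6 × 10⁻⁴)(-0.77) = -3.4 × 10⁻³ → UNSTABLE
The 170–245 m interval has Δρ < 0: lighter water underlies denser water.

170–245 m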